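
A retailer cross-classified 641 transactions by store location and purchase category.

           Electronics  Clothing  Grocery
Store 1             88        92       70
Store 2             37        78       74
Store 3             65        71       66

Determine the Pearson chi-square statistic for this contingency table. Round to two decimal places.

Row totals: 250, 189, 202. Column totals: 190, 241, 210. Grand total N = 641.
Expected counts (row total × column total / N):
  Store 1, Electronics: 250×190/641 = 74.103
  Store 1, Clothing: 250×241/641 = 93.994
  Store 1, Grocery: 250×210/641 = 81.903
  Store 2, Electronics: 189×190/641 = 56.022
  Store 2, Clothing: 189×241/641 = 71.059
  Store 2, Grocery: 189×210/641 = 61.919
  Store 3, Electronics: 202×190/641 = 59.875
  Store 3, Clothing: 202×241/641 = 75.947
  Store 3, Grocery: 202×210/641 = 66.178
Contributions (O − E)²/E:
  (88 − 74.103)²/74.103 = 2.6062
  (92 − 93.994)²/93.994 = 0.0423
  (70 − 81.903)²/81.903 = 1.7299
  (37 − 56.022)²/56.022 = 6.4588
  (78 − 71.059)²/71.059 = 0.6780
  (74 − 61.919)²/61.919 = 2.3571
  (65 − 59.875)²/59.875 = 0.4387
  (71 − 75.947)²/75.947 = 0.3222
  (66 − 66.178)²/66.178 = 0.0005
χ² = 2.6062 + 0.0423 + 1.7299 + 6.4588 + 0.6780 + 2.3571 + 0.4387 + 0.3222 + 0.0005 = 14.63

14.63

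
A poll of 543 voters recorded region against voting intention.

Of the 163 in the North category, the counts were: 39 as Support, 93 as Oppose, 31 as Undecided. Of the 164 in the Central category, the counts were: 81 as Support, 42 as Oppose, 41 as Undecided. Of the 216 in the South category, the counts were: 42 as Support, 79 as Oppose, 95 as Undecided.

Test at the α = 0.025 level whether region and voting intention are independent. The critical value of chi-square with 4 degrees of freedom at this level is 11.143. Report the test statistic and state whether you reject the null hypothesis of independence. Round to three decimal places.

73.341; reject H₀

Row totals: 163, 164, 216. Column totals: 162, 214, 167. Grand total N = 543.
Expected counts (row total × column total / N):
  North, Support: 163×162/543 = 48.6298
  North, Oppose: 163×214/543 = 64.2394
  North, Undecided: 163×167/543 = 50.1308
  Central, Support: 164×162/543 = 48.9282
  Central, Oppose: 164×214/543 = 64.6335
  Central, Undecided: 164×167/543 = 50.4383
  South, Support: 216×162/543 = 64.4420
  South, Oppose: 216×214/543 = 85.1271
  South, Undecided: 216×167/543 = 66.4309
Contributions (O − E)²/E:
  (39 − 48.6298)²/48.6298 = 1.9069
  (93 − 64.2394)²/64.2394 = 12.8764
  (31 − 50.1308)²/50.1308 = 7.3007
  (81 − 48.9282)²/48.9282 = 21.0226
  (42 − 64.6335)²/64.6335 = 7.9258
  (41 − 50.4383)²/50.4383 = 1.7661
  (42 − 64.4420)²/64.4420 = 7.8155
  (79 − 85.1271)²/85.1271 = 0.4410
  (95 − 66.4309)²/66.4309 = 12.2864
χ² = 1.9069 + 12.8764 + 7.3007 + 21.0226 + 7.9258 + 1.7661 + 7.8155 + 0.4410 + 12.2864 = 73.341
df = (3−1)(3−1) = 4. Since 73.341 > 11.143, reject the null hypothesis of independence at α = 0.025.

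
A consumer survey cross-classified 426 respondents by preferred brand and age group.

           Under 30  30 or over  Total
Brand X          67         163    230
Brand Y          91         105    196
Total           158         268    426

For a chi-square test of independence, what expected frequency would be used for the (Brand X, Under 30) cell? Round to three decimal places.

Row total (Brand X) = 230; column total (Under 30) = 158; grand total N = 426.
Expected count = (row total × column total) / N = 230 × 158 / 426 = 85.305.

85.305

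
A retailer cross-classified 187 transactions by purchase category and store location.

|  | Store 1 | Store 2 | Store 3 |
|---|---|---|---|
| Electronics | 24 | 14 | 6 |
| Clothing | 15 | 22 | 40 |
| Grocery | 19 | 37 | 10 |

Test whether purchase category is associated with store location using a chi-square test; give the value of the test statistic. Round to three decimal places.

Row totals: 44, 77, 66. Column totals: 58, 73, 56. Grand total N = 187.
Expected counts (row total × column total / N):
  Electronics, Store 1: 44×58/187 = 13.6471
  Electronics, Store 2: 44×73/187 = 17.1765
  Electronics, Store 3: 44×56/187 = 13.1765
  Clothing, Store 1: 77×58/187 = 23.8824
  Clothing, Store 2: 77×73/187 = 30.0588
  Clothing, Store 3: 77×56/187 = 23.0588
  Grocery, Store 1: 66×58/187 = 20.4706
  Grocery, Store 2: 66×73/187 = 25.7647
  Grocery, Store 3: 66×56/187 = 19.7647
Contributions (O − E)²/E:
  (24 − 13.6471)²/13.6471 = 7.8539
  (14 − 17.1765)²/17.1765 = 0.5874
  (6 − 13.1765)²/13.1765 = 3.9086
  (15 − 23.8824)²/23.8824 = 3.3036
  (22 − 30.0588)²/30.0588 = 2.1606
  (40 − 23.0588)²/23.0588 = 12.4466
  (19 − 20.4706)²/20.4706 = 0.1056
  (37 − 25.7647)²/25.7647 = 4.8994
  (10 − 19.7647)²/19.7647 = 4.8242
χ² = 7.8539 + 0.5874 + 3.9086 + 3.3036 + 2.1606 + 12.4466 + 0.1056 + 4.8994 + 4.8242 = 40.090

40.090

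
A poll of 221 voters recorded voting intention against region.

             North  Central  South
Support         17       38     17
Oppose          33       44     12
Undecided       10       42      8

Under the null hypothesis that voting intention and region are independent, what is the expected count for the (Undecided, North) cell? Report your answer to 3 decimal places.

16.290

Row total (Undecided) = 60; column total (North) = 60; grand total N = 221.
Expected count = (row total × column total) / N = 60 × 60 / 221 = 16.290.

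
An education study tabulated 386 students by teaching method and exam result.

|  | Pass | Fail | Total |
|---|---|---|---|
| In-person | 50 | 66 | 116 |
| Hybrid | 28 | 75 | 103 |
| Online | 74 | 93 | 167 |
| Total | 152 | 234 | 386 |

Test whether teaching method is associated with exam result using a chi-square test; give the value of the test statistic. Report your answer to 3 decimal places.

8.792

Grand total N = 386.
Expected counts (row total × column total / N):
  In-person, Pass: 116×152/386 = 45.6788
  In-person, Fail: 116×234/386 = 70.3212
  Hybrid, Pass: 103×152/386 = 40.5596
  Hybrid, Fail: 103×234/386 = 62.4404
  Online, Pass: 167×152/386 = 65.7617
  Online, Fail: 167×234/386 = 101.2383
Contributions (O − E)²/E:
  (50 − 45.6788)²/45.6788 = 0.4088
  (66 − 70.3212)²/70.3212 = 0.2655
  (28 − 40.5596)²/40.5596 = 3.8892
  (75 − 62.4404)²/62.4404 = 2.5263
  (74 − 65.7617)²/65.7617 = 1.0321
  (93 − 101.2383)²/101.2383 = 0.6704
χ² = 0.4088 + 0.2655 + 3.8892 + 2.5263 + 1.0321 + 0.6704 = 8.792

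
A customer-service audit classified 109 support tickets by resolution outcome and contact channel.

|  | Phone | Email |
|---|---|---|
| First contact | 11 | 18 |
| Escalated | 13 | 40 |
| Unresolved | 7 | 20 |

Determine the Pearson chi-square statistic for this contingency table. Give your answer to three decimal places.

Row totals: 29, 53, 27. Column totals: 31, 78. Grand total N = 109.
Expected counts (row total × column total / N):
  First contact, Phone: 29×31/109 = 8.2477
  First contact, Email: 29×78/109 = 20.7523
  Escalated, Phone: 53×31/109 = 15.0734
  Escalated, Email: 53×78/109 = 37.9266
  Unresolved, Phone: 27×31/109 = 7.6789
  Unresolved, Email: 27×78/109 = 19.3211
Contributions (O − E)²/E:
  (11 − 8.2477)²/8.2477 = 0.9185
  (18 − 20.7523)²/20.7523 = 0.3650
  (13 − 15.0734)²/15.0734 = 0.2852
  (40 − 37.9266)²/37.9266 = 0.1134
  (7 − 7.6789)²/7.6789 = 0.0600
  (20 − 19.3211)²/19.3211 = 0.0239
χ² = 0.9185 + 0.3650 + 0.2852 + 0.1134 + 0.0600 + 0.0239 = 1.766

1.766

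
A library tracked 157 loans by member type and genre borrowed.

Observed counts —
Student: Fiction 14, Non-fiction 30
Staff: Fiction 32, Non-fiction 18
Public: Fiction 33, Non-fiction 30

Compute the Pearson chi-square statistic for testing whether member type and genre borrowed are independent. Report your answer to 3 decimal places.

9.875

Row totals: 44, 50, 63. Column totals: 79, 78. Grand total N = 157.
Expected counts (row total × column total / N):
  Student, Fiction: 44×79/157 = 22.1401
  Student, Non-fiction: 44×78/157 = 21.8599
  Staff, Fiction: 50×79/157 = 25.1592
  Staff, Non-fiction: 50×78/157 = 24.8408
  Public, Fiction: 63×79/157 = 31.7006
  Public, Non-fiction: 63×78/157 = 31.2994
Contributions (O − E)²/E:
  (14 − 22.1401)²/22.1401 = 2.9928
  (30 − 21.8599)²/21.8599 = 3.0312
  (32 − 25.1592)²/25.1592 = 1.8600
  (18 − 24.8408)²/24.8408 = 1.8839
  (33 − 31.7006)²/31.7006 = 0.0533
  (30 − 31.2994)²/31.2994 = 0.0539
χ² = 2.9928 + 3.0312 + 1.8600 + 1.8839 + 0.0533 + 0.0539 = 9.875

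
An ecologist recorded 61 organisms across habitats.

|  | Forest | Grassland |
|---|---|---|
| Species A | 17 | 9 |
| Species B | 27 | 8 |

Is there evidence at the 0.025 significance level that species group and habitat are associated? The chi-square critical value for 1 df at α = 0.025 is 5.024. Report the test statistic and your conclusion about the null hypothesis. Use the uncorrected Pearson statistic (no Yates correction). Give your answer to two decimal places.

Row totals: 26, 35. Column totals: 44, 17. Grand total N = 61.
Expected counts (row total × column total / N):
  Species A, Forest: 26×44/61 = 18.754
  Species A, Grassland: 26×17/61 = 7.246
  Species B, Forest: 35×44/61 = 25.246
  Species B, Grassland: 35×17/61 = 9.754
Contributions (O − E)²/E:
  (17 − 18.754)²/18.754 = 0.1640
  (9 − 7.246)²/7.246 = 0.4246
  (27 − 25.246)²/25.246 = 0.1219
  (8 − 9.754)²/9.754 = 0.3154
χ² = 0.1640 + 0.4246 + 0.1219 + 0.3154 = 1.03
df = (2−1)(2−1) = 1. Since 1.03 < 5.024, fail to reject the null hypothesis of independence at α = 0.025.

1.03; fail to reject H₀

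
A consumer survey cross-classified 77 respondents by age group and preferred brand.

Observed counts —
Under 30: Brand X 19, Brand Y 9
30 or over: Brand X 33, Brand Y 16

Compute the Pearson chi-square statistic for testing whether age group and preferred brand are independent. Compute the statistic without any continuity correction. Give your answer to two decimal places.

0.00

Row totals: 28, 49. Column totals: 52, 25. Grand total N = 77.
Expected counts (row total × column total / N):
  Under 30, Brand X: 28×52/77 = 18.909
  Under 30, Brand Y: 28×25/77 = 9.091
  30 or over, Brand X: 49×52/77 = 33.091
  30 or over, Brand Y: 49×25/77 = 15.909
Contributions (O − E)²/E:
  (19 − 18.909)²/18.909 = 0.0004
  (9 − 9.091)²/9.091 = 0.0009
  (33 − 33.091)²/33.091 = 0.0003
  (16 − 15.909)²/15.909 = 0.0005
χ² = 0.0004 + 0.0009 + 0.0003 + 0.0005 = 0.00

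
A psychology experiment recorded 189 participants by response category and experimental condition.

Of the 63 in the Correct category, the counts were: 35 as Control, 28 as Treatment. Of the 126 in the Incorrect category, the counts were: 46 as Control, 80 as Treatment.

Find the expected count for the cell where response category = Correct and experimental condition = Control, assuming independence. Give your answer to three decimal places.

Row total (Correct) = 63; column total (Control) = 81; grand total N = 189.
Expected count = (row total × column total) / N = 63 × 81 / 189 = 27.000.

27.000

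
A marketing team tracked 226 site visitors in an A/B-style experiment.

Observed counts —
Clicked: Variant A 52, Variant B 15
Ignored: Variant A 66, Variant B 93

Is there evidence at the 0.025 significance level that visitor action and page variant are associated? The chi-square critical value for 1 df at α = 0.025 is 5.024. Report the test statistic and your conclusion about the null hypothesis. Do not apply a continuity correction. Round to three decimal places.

24.623; reject H₀

Row totals: 67, 159. Column totals: 118, 108. Grand total N = 226.
Expected counts (row total × column total / N):
  Clicked, Variant A: 67×118/226 = 34.9823
  Clicked, Variant B: 67×108/226 = 32.0177
  Ignored, Variant A: 159×118/226 = 83.0177
  Ignored, Variant B: 159×108/226 = 75.9823
Contributions (O − E)²/E:
  (52 − 34.9823)²/34.9823 = 8.2785
  (15 − 32.0177)²/32.0177 = 9.0451
  (66 − 83.0177)²/83.0177 = 3.4884
  (93 − 75.9823)²/75.9823 = 3.8114
χ² = 8.2785 + 9.0451 + 3.4884 + 3.8114 = 24.623
df = (2−1)(2−1) = 1. Since 24.623 > 5.024, reject the null hypothesis of independence at α = 0.025.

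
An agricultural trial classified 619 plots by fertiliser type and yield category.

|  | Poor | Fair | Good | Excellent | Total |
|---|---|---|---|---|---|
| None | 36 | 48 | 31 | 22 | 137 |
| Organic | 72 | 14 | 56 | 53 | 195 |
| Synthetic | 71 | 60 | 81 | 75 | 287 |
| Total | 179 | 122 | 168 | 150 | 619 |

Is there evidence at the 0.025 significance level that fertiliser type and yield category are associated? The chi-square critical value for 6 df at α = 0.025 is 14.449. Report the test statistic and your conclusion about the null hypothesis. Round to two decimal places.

Grand total N = 619.
Expected counts (row total × column total / N):
  None, Poor: 137×179/619 = 39.617
  None, Fair: 137×122/619 = 27.002
  None, Good: 137×168/619 = 37.183
  None, Excellent: 137×150/619 = 33.199
  Organic, Poor: 195×179/619 = 56.389
  Organic, Fair: 195×122/619 = 38.433
  Organic, Good: 195×168/619 = 52.924
  Organic, Excellent: 195×150/619 = 47.254
  Synthetic, Poor: 287×179/619 = 82.994
  Synthetic, Fair: 287×122/619 = 56.565
  Synthetic, Good: 287×168/619 = 77.893
  Synthetic, Excellent: 287×150/619 = 69.548
Contributions (O − E)²/E:
  (36 − 39.617)²/39.617 = 0.3302
  (48 − 27.002)²/27.002 = 16.3290
  (31 − 37.183)²/37.183 = 1.0281
  (22 − 33.199)²/33.199 = 3.7778
  (72 − 56.389)²/56.389 = 4.3218
  (14 − 38.433)²/38.433 = 15.5328
  (56 − 52.924)²/52.924 = 0.1788
  (53 − 47.254)²/47.254 = 0.6987
  (71 − 82.994)²/82.994 = 1.7333
  (60 − 56.565)²/56.565 = 0.2086
  (81 − 77.893)²/77.893 = 0.1239
  (75 − 69.548)²/69.548 = 0.4274
χ² = 0.3302 + 16.3290 + 1.0281 + 3.7778 + 4.3218 + 15.5328 + 0.1788 + 0.6987 + 1.7333 + 0.2086 + 0.1239 + 0.4274 = 44.69
df = (3−1)(4−1) = 6. Since 44.69 > 14.449, reject the null hypothesis of independence at α = 0.025.

44.69; reject H₀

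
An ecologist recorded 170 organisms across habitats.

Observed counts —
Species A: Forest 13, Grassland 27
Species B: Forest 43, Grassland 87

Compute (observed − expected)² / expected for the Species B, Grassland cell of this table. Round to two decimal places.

0.00

Row total (Species B) = 130; column total (Grassland) = 114; N = 170.
Expected count E = 130 × 114 / 170 = 87.176.
Contribution = (O − E)²/E = (87 − 87.176)² / 87.176 = 0.00.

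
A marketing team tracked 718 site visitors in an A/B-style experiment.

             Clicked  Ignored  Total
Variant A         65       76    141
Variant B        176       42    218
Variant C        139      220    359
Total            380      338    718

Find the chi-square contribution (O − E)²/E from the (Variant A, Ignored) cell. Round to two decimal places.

Row total (Variant A) = 141; column total (Ignored) = 338; N = 718.
Expected count E = 141 × 338 / 718 = 66.376.
Contribution = (O − E)²/E = (76 − 66.376)² / 66.376 = 1.40.

1.40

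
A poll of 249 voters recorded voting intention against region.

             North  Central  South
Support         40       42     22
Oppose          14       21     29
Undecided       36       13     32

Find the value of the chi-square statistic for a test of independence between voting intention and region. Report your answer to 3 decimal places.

Row totals: 104, 64, 81. Column totals: 90, 76, 83. Grand total N = 249.
Expected counts (row total × column total / N):
  Support, North: 104×90/249 = 37.5904
  Support, Central: 104×76/249 = 31.7430
  Support, South: 104×83/249 = 34.6667
  Oppose, North: 64×90/249 = 23.1325
  Oppose, Central: 64×76/249 = 19.5341
  Oppose, South: 64×83/249 = 21.3333
  Undecided, North: 81×90/249 = 29.2771
  Undecided, Central: 81×76/249 = 24.7229
  Undecided, South: 81×83/249 = 27.0000
Contributions (O − E)²/E:
  (40 − 37.5904)²/37.5904 = 0.1545
  (42 − 31.7430)²/31.7430 = 3.3143
  (22 − 34.6667)²/34.6667 = 4.6282
  (14 − 23.1325)²/23.1325 = 3.6054
  (21 − 19.5341)²/19.5341 = 0.1100
  (29 − 21.3333)²/21.3333 = 2.7552
  (36 − 29.2771)²/29.2771 = 1.5438
  (13 − 24.7229)²/24.7229 = 5.5587
  (32 − 27.0000)²/27.0000 = 0.9259
χ² = 0.1545 + 3.3143 + 4.6282 + 3.6054 + 0.1100 + 2.7552 + 1.5438 + 5.5587 + 0.9259 = 22.596

22.596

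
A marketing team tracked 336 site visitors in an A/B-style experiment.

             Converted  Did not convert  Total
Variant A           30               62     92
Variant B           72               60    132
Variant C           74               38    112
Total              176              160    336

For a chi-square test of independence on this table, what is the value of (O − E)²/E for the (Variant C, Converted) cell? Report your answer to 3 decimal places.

Row total (Variant C) = 112; column total (Converted) = 176; N = 336.
Expected count E = 112 × 176 / 336 = 58.6667.
Contribution = (O − E)²/E = (74 − 58.6667)² / 58.6667 = 4.008.

4.008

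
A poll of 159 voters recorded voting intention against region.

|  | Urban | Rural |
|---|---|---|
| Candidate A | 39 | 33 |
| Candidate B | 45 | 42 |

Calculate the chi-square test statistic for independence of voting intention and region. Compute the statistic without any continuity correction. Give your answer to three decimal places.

0.094

Row totals: 72, 87. Column totals: 84, 75. Grand total N = 159.
Expected counts (row total × column total / N):
  Candidate A, Urban: 72×84/159 = 38.0377
  Candidate A, Rural: 72×75/159 = 33.9623
  Candidate B, Urban: 87×84/159 = 45.9623
  Candidate B, Rural: 87×75/159 = 41.0377
Contributions (O − E)²/E:
  (39 − 38.0377)²/38.0377 = 0.0243
  (33 − 33.9623)²/33.9623 = 0.0273
  (45 − 45.9623)²/45.9623 = 0.0201
  (42 − 41.0377)²/41.0377 = 0.0226
χ² = 0.0243 + 0.0273 + 0.0201 + 0.0226 = 0.094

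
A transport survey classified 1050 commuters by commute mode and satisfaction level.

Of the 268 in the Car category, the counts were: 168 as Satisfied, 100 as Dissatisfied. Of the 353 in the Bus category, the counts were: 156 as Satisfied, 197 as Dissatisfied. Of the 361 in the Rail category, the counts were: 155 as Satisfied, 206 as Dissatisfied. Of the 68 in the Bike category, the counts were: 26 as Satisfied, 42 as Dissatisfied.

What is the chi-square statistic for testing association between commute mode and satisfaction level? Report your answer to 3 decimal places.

Row totals: 268, 353, 361, 68. Column totals: 505, 545. Grand total N = 1050.
Expected counts (row total × column total / N):
  Car, Satisfied: 268×505/1050 = 128.8952
  Car, Dissatisfied: 268×545/1050 = 139.1048
  Bus, Satisfied: 353×505/1050 = 169.7762
  Bus, Dissatisfied: 353×545/1050 = 183.2238
  Rail, Satisfied: 361×505/1050 = 173.6238
  Rail, Dissatisfied: 361×545/1050 = 187.3762
  Bike, Satisfied: 68×505/1050 = 32.7048
  Bike, Dissatisfied: 68×545/1050 = 35.2952
Contributions (O − E)²/E:
  (168 − 128.8952)²/128.8952 = 11.8638
  (100 − 139.1048)²/139.1048 = 10.9930
  (156 − 169.7762)²/169.7762 = 1.1178
  (197 − 183.2238)²/183.2238 = 1.0358
  (155 − 173.6238)²/173.6238 = 1.9977
  (206 − 187.3762)²/187.3762 = 1.8511
  (26 − 32.7048)²/32.7048 = 1.3745
  (42 − 35.2952)²/35.2952 = 1.2737
χ² = 11.8638 + 10.9930 + 1.1178 + 1.0358 + 1.9977 + 1.8511 + 1.3745 + 1.2737 = 31.507

31.507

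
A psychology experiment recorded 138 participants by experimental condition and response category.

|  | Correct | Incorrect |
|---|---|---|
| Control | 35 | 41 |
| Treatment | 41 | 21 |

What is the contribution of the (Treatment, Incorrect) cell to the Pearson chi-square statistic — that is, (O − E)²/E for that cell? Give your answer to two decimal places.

Row total (Treatment) = 62; column total (Incorrect) = 62; N = 138.
Expected count E = 62 × 62 / 138 = 27.855.
Contribution = (O − E)²/E = (21 − 27.855)² / 27.855 = 1.69.

1.69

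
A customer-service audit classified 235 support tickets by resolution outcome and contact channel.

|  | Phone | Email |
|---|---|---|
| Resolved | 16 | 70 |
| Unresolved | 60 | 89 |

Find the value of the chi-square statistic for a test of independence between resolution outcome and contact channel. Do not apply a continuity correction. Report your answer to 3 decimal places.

Row totals: 86, 149. Column totals: 76, 159. Grand total N = 235.
Expected counts (row total × column total / N):
  Resolved, Phone: 86×76/235 = 27.8128
  Resolved, Email: 86×159/235 = 58.1872
  Unresolved, Phone: 149×76/235 = 48.1872
  Unresolved, Email: 149×159/235 = 100.8128
Contributions (O − E)²/E:
  (16 − 27.8128)²/27.8128 = 5.0172
  (70 − 58.1872)²/58.1872 = 2.3982
  (60 − 48.1872)²/48.1872 = 2.8958
  (89 − 100.8128)²/100.8128 = 1.3842
χ² = 5.0172 + 2.3982 + 2.8958 + 1.3842 = 11.695

11.695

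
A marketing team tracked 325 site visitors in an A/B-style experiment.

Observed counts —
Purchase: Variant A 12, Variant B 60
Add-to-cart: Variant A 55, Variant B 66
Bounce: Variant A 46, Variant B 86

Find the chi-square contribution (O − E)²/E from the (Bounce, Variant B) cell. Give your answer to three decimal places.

0.000

Row total (Bounce) = 132; column total (Variant B) = 212; N = 325.
Expected count E = 132 × 212 / 325 = 86.1046.
Contribution = (O − E)²/E = (86 − 86.1046)² / 86.1046 = 0.000.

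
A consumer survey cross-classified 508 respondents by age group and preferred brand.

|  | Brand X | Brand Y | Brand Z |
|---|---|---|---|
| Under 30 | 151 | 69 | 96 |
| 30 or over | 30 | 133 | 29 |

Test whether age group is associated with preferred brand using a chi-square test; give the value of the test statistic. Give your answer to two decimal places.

113.58

Row totals: 316, 192. Column totals: 181, 202, 125. Grand total N = 508.
Expected counts (row total × column total / N):
  Under 30, Brand X: 316×181/508 = 112.591
  Under 30, Brand Y: 316×202/508 = 125.654
  Under 30, Brand Z: 316×125/508 = 77.756
  30 or over, Brand X: 192×181/508 = 68.409
  30 or over, Brand Y: 192×202/508 = 76.346
  30 or over, Brand Z: 192×125/508 = 47.244
Contributions (O − E)²/E:
  (151 − 112.591)²/112.591 = 13.1027
  (69 − 125.654)²/125.654 = 25.5438
  (96 − 77.756)²/77.756 = 4.2806
  (30 − 68.409)²/68.409 = 21.5652
  (133 − 76.346)²/76.346 = 42.0412
  (29 − 47.244)²/47.244 = 7.0452
χ² = 13.1027 + 25.5438 + 4.2806 + 21.5652 + 42.0412 + 7.0452 = 113.58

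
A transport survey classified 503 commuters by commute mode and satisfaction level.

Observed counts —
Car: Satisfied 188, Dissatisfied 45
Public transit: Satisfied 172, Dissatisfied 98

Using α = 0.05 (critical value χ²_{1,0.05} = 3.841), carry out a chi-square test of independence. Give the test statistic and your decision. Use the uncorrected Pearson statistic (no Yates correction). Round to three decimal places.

17.729; reject H₀

Row totals: 233, 270. Column totals: 360, 143. Grand total N = 503.
Expected counts (row total × column total / N):
  Car, Satisfied: 233×360/503 = 166.7594
  Car, Dissatisfied: 233×143/503 = 66.2406
  Public transit, Satisfied: 270×360/503 = 193.2406
  Public transit, Dissatisfied: 270×143/503 = 76.7594
Contributions (O − E)²/E:
  (188 − 166.7594)²/166.7594 = 2.7055
  (45 − 66.2406)²/66.2406 = 6.8110
  (172 − 193.2406)²/193.2406 = 2.3347
  (98 − 76.7594)²/76.7594 = 5.8776
χ² = 2.7055 + 6.8110 + 2.3347 + 5.8776 = 17.729
df = (2−1)(2−1) = 1. Since 17.729 > 3.841, reject the null hypothesis of independence at α = 0.05.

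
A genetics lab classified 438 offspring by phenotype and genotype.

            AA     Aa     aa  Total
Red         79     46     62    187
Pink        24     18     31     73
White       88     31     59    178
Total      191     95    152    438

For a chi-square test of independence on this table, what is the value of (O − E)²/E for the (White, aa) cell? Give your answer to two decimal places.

0.12

Row total (White) = 178; column total (aa) = 152; N = 438.
Expected count E = 178 × 152 / 438 = 61.772.
Contribution = (O − E)²/E = (59 − 61.772)² / 61.772 = 0.12.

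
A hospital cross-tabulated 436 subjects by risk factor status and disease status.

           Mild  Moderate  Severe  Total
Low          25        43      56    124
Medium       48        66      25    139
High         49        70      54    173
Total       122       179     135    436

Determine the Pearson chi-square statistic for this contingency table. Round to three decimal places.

Grand total N = 436.
Expected counts (row total × column total / N):
  Low, Mild: 124×122/436 = 34.69725
  Low, Moderate: 124×179/436 = 50.90826
  Low, Severe: 124×135/436 = 38.39450
  Medium, Mild: 139×122/436 = 38.89450
  Medium, Moderate: 139×179/436 = 57.06651
  Medium, Severe: 139×135/436 = 43.03899
  High, Mild: 173×122/436 = 48.40826
  High, Moderate: 173×179/436 = 71.02523
  High, Severe: 173×135/436 = 53.56651
Contributions (O − E)²/E:
  (25 − 34.69725)²/34.69725 = 2.7102
  (43 − 50.90826)²/50.90826 = 1.2285
  (56 − 38.39450)²/38.39450 = 8.0729
  (48 − 38.89450)²/38.89450 = 2.1317
  (66 − 57.06651)²/57.06651 = 1.3985
  (25 − 43.03899)²/43.03899 = 7.5607
  (49 − 48.40826)²/48.40826 = 0.0072
  (70 − 71.02523)²/71.02523 = 0.0148
  (54 − 53.56651)²/53.56651 = 0.0035
χ² = 2.7102 + 1.2285 + 8.0729 + 2.1317 + 1.3985 + 7.5607 + 0.0072 + 0.0148 + 0.0035 = 23.128

23.128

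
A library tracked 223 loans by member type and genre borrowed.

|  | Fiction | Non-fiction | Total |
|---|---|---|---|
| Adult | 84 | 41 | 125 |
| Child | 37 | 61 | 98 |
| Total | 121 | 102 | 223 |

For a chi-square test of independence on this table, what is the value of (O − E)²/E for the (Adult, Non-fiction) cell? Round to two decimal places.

4.58

Row total (Adult) = 125; column total (Non-fiction) = 102; N = 223.
Expected count E = 125 × 102 / 223 = 57.175.
Contribution = (O − E)²/E = (41 − 57.175)² / 57.175 = 4.58.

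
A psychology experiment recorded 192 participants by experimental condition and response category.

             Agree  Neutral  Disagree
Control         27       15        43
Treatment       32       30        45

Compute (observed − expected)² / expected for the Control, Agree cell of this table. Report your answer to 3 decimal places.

0.030

Row total (Control) = 85; column total (Agree) = 59; N = 192.
Expected count E = 85 × 59 / 192 = 26.1198.
Contribution = (O − E)²/E = (27 − 26.1198)² / 26.1198 = 0.030.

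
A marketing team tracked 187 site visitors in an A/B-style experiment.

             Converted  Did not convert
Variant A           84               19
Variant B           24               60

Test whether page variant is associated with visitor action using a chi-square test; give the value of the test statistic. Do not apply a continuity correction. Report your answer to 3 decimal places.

Row totals: 103, 84. Column totals: 108, 79. Grand total N = 187.
Expected counts (row total × column total / N):
  Variant A, Converted: 103×108/187 = 59.4866
  Variant A, Did not convert: 103×79/187 = 43.5134
  Variant B, Converted: 84×108/187 = 48.5134
  Variant B, Did not convert: 84×79/187 = 35.4866
Contributions (O − E)²/E:
  (84 − 59.4866)²/59.4866 = 10.1015
  (19 − 43.5134)²/43.5134 = 13.8097
  (24 − 48.5134)²/48.5134 = 12.3864
  (60 − 35.4866)²/35.4866 = 16.9333
χ² = 10.1015 + 13.8097 + 12.3864 + 16.9333 = 53.231

53.231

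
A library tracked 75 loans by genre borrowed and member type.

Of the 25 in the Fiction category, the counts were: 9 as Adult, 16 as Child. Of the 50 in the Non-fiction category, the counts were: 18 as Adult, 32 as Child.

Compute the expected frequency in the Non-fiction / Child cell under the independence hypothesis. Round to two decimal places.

Row total (Non-fiction) = 50; column total (Child) = 48; grand total N = 75.
Expected count = (row total × column total) / N = 50 × 48 / 75 = 32.00.

32.00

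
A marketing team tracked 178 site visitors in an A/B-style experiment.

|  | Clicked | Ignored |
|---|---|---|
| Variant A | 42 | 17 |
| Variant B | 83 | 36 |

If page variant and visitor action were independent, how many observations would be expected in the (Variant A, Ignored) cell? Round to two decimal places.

Row total (Variant A) = 59; column total (Ignored) = 53; grand total N = 178.
Expected count = (row total × column total) / N = 59 × 53 / 178 = 17.57.

17.57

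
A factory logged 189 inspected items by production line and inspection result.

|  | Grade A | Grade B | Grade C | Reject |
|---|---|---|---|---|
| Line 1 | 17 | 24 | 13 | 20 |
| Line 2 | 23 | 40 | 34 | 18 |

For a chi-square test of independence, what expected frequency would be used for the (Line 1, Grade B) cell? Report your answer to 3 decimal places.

25.058

Row total (Line 1) = 74; column total (Grade B) = 64; grand total N = 189.
Expected count = (row total × column total) / N = 74 × 64 / 189 = 25.058.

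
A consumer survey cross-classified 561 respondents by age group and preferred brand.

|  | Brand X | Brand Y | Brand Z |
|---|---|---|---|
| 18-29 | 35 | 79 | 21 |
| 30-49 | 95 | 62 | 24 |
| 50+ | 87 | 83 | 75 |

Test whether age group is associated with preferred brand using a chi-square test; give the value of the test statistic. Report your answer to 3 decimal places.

48.107

Row totals: 135, 181, 245. Column totals: 217, 224, 120. Grand total N = 561.
Expected counts (row total × column total / N):
  18-29, Brand X: 135×217/561 = 52.2193
  18-29, Brand Y: 135×224/561 = 53.9037
  18-29, Brand Z: 135×120/561 = 28.8770
  30-49, Brand X: 181×217/561 = 70.0125
  30-49, Brand Y: 181×224/561 = 72.2709
  30-49, Brand Z: 181×120/561 = 38.7166
  50+, Brand X: 245×217/561 = 94.7683
  50+, Brand Y: 245×224/561 = 97.8253
  50+, Brand Z: 245×120/561 = 52.4064
Contributions (O − E)²/E:
  (35 − 52.2193)²/52.2193 = 5.6781
  (79 − 53.9037)²/53.9037 = 11.6842
  (21 − 28.8770)²/28.8770 = 2.1487
  (95 − 70.0125)²/70.0125 = 8.9181
  (62 − 72.2709)²/72.2709 = 1.4597
  (24 − 38.7166)²/38.7166 = 5.5939
  (87 − 94.7683)²/94.7683 = 0.6368
  (83 − 97.8253)²/97.8253 = 2.2468
  (75 − 52.4064)²/52.4064 = 9.7406
χ² = 5.6781 + 11.6842 + 2.1487 + 8.9181 + 1.4597 + 5.5939 + 0.6368 + 2.2468 + 9.7406 = 48.107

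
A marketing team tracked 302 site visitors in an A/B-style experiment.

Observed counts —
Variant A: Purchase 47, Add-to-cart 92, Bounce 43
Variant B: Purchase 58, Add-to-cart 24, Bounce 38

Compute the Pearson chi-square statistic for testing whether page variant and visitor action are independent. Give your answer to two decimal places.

29.85

Row totals: 182, 120. Column totals: 105, 116, 81. Grand total N = 302.
Expected counts (row total × column total / N):
  Variant A, Purchase: 182×105/302 = 63.278
  Variant A, Add-to-cart: 182×116/302 = 69.907
  Variant A, Bounce: 182×81/302 = 48.815
  Variant B, Purchase: 120×105/302 = 41.722
  Variant B, Add-to-cart: 120×116/302 = 46.093
  Variant B, Bounce: 120×81/302 = 32.185
Contributions (O − E)²/E:
  (47 − 63.278)²/63.278 = 4.1874
  (92 − 69.907)²/69.907 = 6.9821
  (43 − 48.815)²/48.815 = 0.6927
  (58 − 41.722)²/41.722 = 6.3509
  (24 − 46.093)²/46.093 = 10.5895
  (38 − 32.185)²/32.185 = 1.0506
χ² = 4.1874 + 6.9821 + 0.6927 + 6.3509 + 10.5895 + 1.0506 = 29.85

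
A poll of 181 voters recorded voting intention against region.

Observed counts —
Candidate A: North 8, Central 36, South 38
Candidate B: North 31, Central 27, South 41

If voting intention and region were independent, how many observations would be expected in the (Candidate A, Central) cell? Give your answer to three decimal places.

Row total (Candidate A) = 82; column total (Central) = 63; grand total N = 181.
Expected count = (row total × column total) / N = 82 × 63 / 181 = 28.541.

28.541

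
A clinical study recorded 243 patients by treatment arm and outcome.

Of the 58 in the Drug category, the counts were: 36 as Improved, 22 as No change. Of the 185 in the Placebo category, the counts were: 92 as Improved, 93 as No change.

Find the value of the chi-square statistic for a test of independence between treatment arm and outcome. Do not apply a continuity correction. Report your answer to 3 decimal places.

Row totals: 58, 185. Column totals: 128, 115. Grand total N = 243.
Expected counts (row total × column total / N):
  Drug, Improved: 58×128/243 = 30.5514
  Drug, No change: 58×115/243 = 27.4486
  Placebo, Improved: 185×128/243 = 97.4486
  Placebo, No change: 185×115/243 = 87.5514
Contributions (O − E)²/E:
  (36 − 30.5514)²/30.5514 = 0.9717
  (22 − 27.4486)²/27.4486 = 1.0816
  (92 − 97.4486)²/97.4486 = 0.3046
  (93 − 87.5514)²/87.5514 = 0.3391
χ² = 0.9717 + 1.0816 + 0.3046 + 0.3391 = 2.697

2.697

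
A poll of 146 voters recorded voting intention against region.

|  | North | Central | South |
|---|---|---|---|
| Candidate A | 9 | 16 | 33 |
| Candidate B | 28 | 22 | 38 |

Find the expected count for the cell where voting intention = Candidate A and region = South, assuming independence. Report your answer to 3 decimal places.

Row total (Candidate A) = 58; column total (South) = 71; grand total N = 146.
Expected count = (row total × column total) / N = 58 × 71 / 146 = 28.205.

28.205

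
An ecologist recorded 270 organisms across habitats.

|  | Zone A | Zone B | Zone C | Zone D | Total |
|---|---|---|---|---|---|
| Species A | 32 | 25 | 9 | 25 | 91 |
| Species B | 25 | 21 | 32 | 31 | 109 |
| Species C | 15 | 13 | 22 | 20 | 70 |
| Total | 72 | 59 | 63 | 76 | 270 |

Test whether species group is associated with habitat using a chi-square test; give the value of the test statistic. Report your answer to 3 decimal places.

Grand total N = 270.
Expected counts (row total × column total / N):
  Species A, Zone A: 91×72/270 = 24.2667
  Species A, Zone B: 91×59/270 = 19.8852
  Species A, Zone C: 91×63/270 = 21.2333
  Species A, Zone D: 91×76/270 = 25.6148
  Species B, Zone A: 109×72/270 = 29.0667
  Species B, Zone B: 109×59/270 = 23.8185
  Species B, Zone C: 109×63/270 = 25.4333
  Species B, Zone D: 109×76/270 = 30.6815
  Species C, Zone A: 70×72/270 = 18.6667
  Species C, Zone B: 70×59/270 = 15.2963
  Species C, Zone C: 70×63/270 = 16.3333
  Species C, Zone D: 70×76/270 = 19.7037
Contributions (O − E)²/E:
  (32 − 24.2667)²/24.2667 = 2.4644
  (25 − 19.8852)²/19.8852 = 1.3156
  (9 − 21.2333)²/21.2333 = 7.0481
  (25 − 25.6148)²/25.6148 = 0.0148
  (25 − 29.0667)²/29.0667 = 0.5690
  (21 − 23.8185)²/23.8185 = 0.3335
  (32 − 25.4333)²/25.4333 = 1.6955
  (31 − 30.6815)²/30.6815 = 0.0033
  (15 − 18.6667)²/18.6667 = 0.7202
  (13 − 15.2963)²/15.2963 = 0.3447
  (22 − 16.3333)²/16.3333 = 1.9660
  (20 − 19.7037)²/19.7037 = 0.0045
χ² = 2.4644 + 1.3156 + 7.0481 + 0.0148 + 0.5690 + 0.3335 + 1.6955 + 0.0033 + 0.7202 + 0.3447 + 1.9660 + 0.0045 = 16.480

16.480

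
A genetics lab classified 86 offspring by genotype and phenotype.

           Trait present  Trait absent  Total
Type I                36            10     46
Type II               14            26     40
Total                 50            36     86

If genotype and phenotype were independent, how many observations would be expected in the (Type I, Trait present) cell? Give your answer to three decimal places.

Row total (Type I) = 46; column total (Trait present) = 50; grand total N = 86.
Expected count = (row total × column total) / N = 46 × 50 / 86 = 26.744.

26.744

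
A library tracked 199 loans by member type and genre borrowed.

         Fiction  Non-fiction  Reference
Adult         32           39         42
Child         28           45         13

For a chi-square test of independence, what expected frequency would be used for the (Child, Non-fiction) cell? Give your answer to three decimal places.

Row total (Child) = 86; column total (Non-fiction) = 84; grand total N = 199.
Expected count = (row total × column total) / N = 86 × 84 / 199 = 36.302.

36.302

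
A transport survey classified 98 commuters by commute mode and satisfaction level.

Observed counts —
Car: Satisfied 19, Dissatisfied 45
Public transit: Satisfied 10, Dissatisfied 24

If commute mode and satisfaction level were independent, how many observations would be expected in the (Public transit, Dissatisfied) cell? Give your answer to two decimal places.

Row total (Public transit) = 34; column total (Dissatisfied) = 69; grand total N = 98.
Expected count = (row total × column total) / N = 34 × 69 / 98 = 23.94.

23.94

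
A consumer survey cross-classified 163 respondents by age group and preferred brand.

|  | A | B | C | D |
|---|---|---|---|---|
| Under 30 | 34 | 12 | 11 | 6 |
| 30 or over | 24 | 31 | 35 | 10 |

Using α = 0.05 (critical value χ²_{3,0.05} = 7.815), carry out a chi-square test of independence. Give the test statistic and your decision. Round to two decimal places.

16.07; reject H₀

Row totals: 63, 100. Column totals: 58, 43, 46, 16. Grand total N = 163.
Expected counts (row total × column total / N):
  Under 30, A: 63×58/163 = 22.4172
  Under 30, B: 63×43/163 = 16.6196
  Under 30, C: 63×46/163 = 17.7791
  Under 30, D: 63×16/163 = 6.1840
  30 or over, A: 100×58/163 = 35.5828
  30 or over, B: 100×43/163 = 26.3804
  30 or over, C: 100×46/163 = 28.2209
  30 or over, D: 100×16/163 = 9.8160
Contributions (O − E)²/E:
  (34 − 22.4172)²/22.4172 = 5.9847
  (12 − 16.6196)²/16.6196 = 1.2841
  (11 − 17.7791)²/17.7791 = 2.5848
  (6 − 6.1840)²/6.1840 = 0.0055
  (24 − 35.5828)²/35.5828 = 3.7704
  (31 − 26.3804)²/26.3804 = 0.8090
  (35 − 28.2209)²/28.2209 = 1.6284
  (10 − 9.8160)²/9.8160 = 0.0034
χ² = 5.9847 + 1.2841 + 2.5848 + 0.0055 + 3.7704 + 0.8090 + 1.6284 + 0.0034 = 16.07
df = (2−1)(4−1) = 3. Since 16.07 > 7.815, reject the null hypothesis of independence at α = 0.05.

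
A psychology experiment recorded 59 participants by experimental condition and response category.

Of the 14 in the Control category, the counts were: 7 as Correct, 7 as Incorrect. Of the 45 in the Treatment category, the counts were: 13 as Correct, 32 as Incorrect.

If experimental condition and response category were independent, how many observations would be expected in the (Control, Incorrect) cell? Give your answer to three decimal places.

Row total (Control) = 14; column total (Incorrect) = 39; grand total N = 59.
Expected count = (row total × column total) / N = 14 × 39 / 59 = 9.254.

9.254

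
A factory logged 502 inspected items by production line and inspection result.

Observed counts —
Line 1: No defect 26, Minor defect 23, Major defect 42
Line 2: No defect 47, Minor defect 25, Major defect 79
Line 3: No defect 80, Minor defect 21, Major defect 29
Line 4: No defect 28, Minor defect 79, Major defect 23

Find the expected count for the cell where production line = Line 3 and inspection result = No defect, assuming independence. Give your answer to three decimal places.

Row total (Line 3) = 130; column total (No defect) = 181; grand total N = 502.
Expected count = (row total × column total) / N = 130 × 181 / 502 = 46.873.

46.873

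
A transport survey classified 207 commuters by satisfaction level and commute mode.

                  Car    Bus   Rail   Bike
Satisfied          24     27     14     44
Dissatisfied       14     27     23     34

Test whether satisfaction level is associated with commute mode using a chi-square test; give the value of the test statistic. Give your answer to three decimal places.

Row totals: 109, 98. Column totals: 38, 54, 37, 78. Grand total N = 207.
Expected counts (row total × column total / N):
  Satisfied, Car: 109×38/207 = 20.0097
  Satisfied, Bus: 109×54/207 = 28.4348
  Satisfied, Rail: 109×37/207 = 19.4831
  Satisfied, Bike: 109×78/207 = 41.0725
  Dissatisfied, Car: 98×38/207 = 17.9903
  Dissatisfied, Bus: 98×54/207 = 25.5652
  Dissatisfied, Rail: 98×37/207 = 17.5169
  Dissatisfied, Bike: 98×78/207 = 36.9275
Contributions (O − E)²/E:
  (24 − 20.0097)²/20.0097 = 0.7957
  (27 − 28.4348)²/28.4348 = 0.0724
  (14 − 19.4831)²/19.4831 = 1.5431
  (44 − 41.0725)²/41.0725 = 0.2087
  (14 − 17.9903)²/17.9903 = 0.8851
  (27 − 25.5652)²/25.5652 = 0.0805
  (23 − 17.5169)²/17.5169 = 1.7163
  (34 − 36.9275)²/36.9275 = 0.2321
χ² = 0.7957 + 0.0724 + 1.5431 + 0.2087 + 0.8851 + 0.0805 + 1.7163 + 0.2321 = 5.534

5.534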